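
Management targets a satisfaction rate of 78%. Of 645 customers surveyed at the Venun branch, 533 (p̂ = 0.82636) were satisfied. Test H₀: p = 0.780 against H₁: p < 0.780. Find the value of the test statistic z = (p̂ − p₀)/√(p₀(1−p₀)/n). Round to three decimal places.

z = 2.842

p̂ = 533/645 = 0.82636.
SE = √(p₀(1−p₀)/n) = √(0.1716/645) = 0.01631.
z = (0.82636 − 0.78)/0.01631 = 0.04636/0.01631 = 2.842.
p-value = P(Z < 2.842) ≈ 0.9978.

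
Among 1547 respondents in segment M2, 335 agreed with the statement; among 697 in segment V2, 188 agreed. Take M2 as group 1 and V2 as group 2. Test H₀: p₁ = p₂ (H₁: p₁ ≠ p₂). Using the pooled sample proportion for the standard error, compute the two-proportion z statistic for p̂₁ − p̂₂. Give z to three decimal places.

z = -2.757

p̂₁ = 335/1547 = 0.21655, p̂₂ = 188/697 = 0.26973.
Pooled p̂ = (335+188)/(1547+697) = 523/2244 = 0.23307.
SE = √(p̂(1−p̂)(1/n₁+1/n₂)) = √(0.23307·0.76693·0.00208113) = √(0.000371995) = 0.01929.
z = (0.21655 − 0.26973)/0.01929 = -0.05318/0.01929 = -2.757.
Two-sided p-value ≈ 2·Φ(−2.757) = 0.0058.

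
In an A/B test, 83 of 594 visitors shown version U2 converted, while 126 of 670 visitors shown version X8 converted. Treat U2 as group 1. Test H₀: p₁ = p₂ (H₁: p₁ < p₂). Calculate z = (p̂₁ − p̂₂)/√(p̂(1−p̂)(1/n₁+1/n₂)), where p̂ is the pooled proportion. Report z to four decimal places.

p̂₁ = 83/594 ≈ 0.139731, p̂₂ = 126/670 ≈ 0.188060.
Pooled p̂ = (83+126)/(594+670) = 209/1264 = 0.165348.
SE = √(p̂(1−p̂)(1/n₁+1/n₂)) = √(0.165348·0.834652·0.00317604) = √(0.000438319) = 0.020936.
z = (0.139731 − 0.188060)/0.020936 = -0.048329/0.020936 = -2.3084.

z = -2.3084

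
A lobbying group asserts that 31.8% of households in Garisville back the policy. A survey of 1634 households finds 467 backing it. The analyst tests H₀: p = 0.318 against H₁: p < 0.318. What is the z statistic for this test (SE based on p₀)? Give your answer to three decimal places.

p̂ = 467/1634 ≈ 0.28580.
SE = √(p₀(1−p₀)/n) = √(0.21688/1634) = 0.01152.
z = (0.28580 − 0.318)/0.01152 = -0.03220/0.01152 = -2.795.

z = -2.795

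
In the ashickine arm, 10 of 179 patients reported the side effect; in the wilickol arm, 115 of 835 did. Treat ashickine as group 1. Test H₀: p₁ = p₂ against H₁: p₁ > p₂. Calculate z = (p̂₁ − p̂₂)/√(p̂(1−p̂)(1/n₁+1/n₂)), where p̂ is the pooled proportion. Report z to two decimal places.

z = -3.02

p̂₁ = 10/179 ≈ 0.0559, p̂₂ = 115/835 ≈ 0.1377.
Pooled p̂ = (10+115)/(179+835) = 125/1014 = 0.1233.
SE = √(0.108078 × 0.0067842) = 0.0271.
z = (0.0559 − 0.1377)/0.0271 = -0.0818/0.0271 = -3.02.
p-value = P(Z > -3.023) ≈ 0.9987.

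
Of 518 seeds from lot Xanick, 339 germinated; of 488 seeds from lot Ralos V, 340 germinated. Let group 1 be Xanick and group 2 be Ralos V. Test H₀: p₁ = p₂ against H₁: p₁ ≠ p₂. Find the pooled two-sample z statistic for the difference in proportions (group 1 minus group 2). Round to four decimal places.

z = -1.4309

p̂₁ = 339/518 = 0.654440, p̂₂ = 340/488 = 0.696721.
Pooled p̂ = (339+340)/(518+488) = 679/1006 = 0.674950.
SE = √(p̂(1−p̂)(1/n₁+1/n₂)) = √(0.674950·0.325050·0.00397968) = √(0.000873112) = 0.029548.
z = (0.654440 − 0.696721)/0.029548 = -0.042281/0.029548 = -1.4309.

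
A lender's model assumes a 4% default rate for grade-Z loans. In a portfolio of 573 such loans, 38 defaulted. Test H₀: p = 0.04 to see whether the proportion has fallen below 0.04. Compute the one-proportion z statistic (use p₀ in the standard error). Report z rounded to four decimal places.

z = 3.2148

p̂ = 38/573 ≈ 0.0663176.
Under H₀, SE = √(0.04·0.96/573) = √(6.70157e-05) = 0.0081863.
z = (0.0663176 − 0.04)/0.0081863 = 0.0263176/0.0081863 = 3.2148.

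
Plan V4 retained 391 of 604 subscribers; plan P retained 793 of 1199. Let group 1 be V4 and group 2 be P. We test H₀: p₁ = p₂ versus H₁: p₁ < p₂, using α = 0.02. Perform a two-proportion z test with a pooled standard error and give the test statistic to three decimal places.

z = -0.592

p̂₁ = 391/604 ≈ 0.64735, p̂₂ = 793/1199 ≈ 0.66138.
Pooled p̂ = (391+793)/(604+1199) = 1184/1803 = 0.65668.
SE = √(0.22545 × 0.00248966) = 0.02369.
z = (0.64735 − 0.66138)/0.02369 = -0.01403/0.02369 = -0.592.
p-value = P(Z < -0.592) ≈ 0.2768. With α = 0.02, fail to reject H₀.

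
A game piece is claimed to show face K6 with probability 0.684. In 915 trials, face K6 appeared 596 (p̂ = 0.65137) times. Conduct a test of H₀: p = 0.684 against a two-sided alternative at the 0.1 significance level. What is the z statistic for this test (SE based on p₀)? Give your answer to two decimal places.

p̂ = 596/915 = 0.6514.
Standard error under H₀: √(0.684×0.316/915) = 0.0154.
z = (0.6514 − 0.684)/0.0154 = -0.0326/0.0154 = -2.12.
Two-sided p-value ≈ 2·Φ(−2.123) = 0.0337. With α = 0.1, reject H₀.

z = -2.12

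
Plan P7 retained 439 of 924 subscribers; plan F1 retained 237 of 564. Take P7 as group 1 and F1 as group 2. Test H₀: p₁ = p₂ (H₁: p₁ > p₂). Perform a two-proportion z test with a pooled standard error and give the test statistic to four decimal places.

z = 2.0633

p̂₁ = 439/924 ≈ 0.475108, p̂₂ = 237/564 ≈ 0.420213.
Pooled p̂ = (439+237)/(924+564) = 676/1488 = 0.454301.
SE = √(0.247912 × 0.0028553) = 0.026606.
z = (0.475108 − 0.420213)/0.026606 = 0.054895/0.026606 = 2.0633.
p-value = P(Z > 2.063) ≈ 0.0195.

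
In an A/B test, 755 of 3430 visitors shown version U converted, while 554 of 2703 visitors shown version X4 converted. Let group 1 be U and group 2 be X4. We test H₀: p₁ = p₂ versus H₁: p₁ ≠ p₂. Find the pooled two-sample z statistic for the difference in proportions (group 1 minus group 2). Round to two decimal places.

p̂₁ = 755/3430 = 0.2201, p̂₂ = 554/2703 = 0.2050.
Pooled p̂ = (755+554)/(3430+2703) = 1309/6133 = 0.2134.
SE = √(0.167881 × 0.000661504) = 0.0105.
z = (0.2201 − 0.2050)/0.0105 = 0.0151/0.0105 = 1.44.
Two-sided p-value ≈ 2·Φ(−1.438) = 0.1503.

z = 1.44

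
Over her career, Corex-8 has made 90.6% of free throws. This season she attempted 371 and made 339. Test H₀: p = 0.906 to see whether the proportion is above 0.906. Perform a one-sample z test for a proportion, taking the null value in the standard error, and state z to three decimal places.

z = 0.511

p̂ = 339/371 ≈ 0.913747.
Standard error under H₀: √(0.906×0.094/371) = 0.015151.
z = (0.913747 − 0.906)/0.015151 = 0.007747/0.015151 = 0.511.
p-value = P(Z > 0.511) ≈ 0.3046.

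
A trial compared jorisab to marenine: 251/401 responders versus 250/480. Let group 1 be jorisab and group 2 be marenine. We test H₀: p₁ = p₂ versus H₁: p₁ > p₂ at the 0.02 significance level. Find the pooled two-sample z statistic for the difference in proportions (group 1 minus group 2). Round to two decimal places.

z = 3.14

p̂₁ = 251/401 ≈ 0.6259, p̂₂ = 250/480 ≈ 0.5208.
Pooled p̂ = (251+250)/(401+480) = 501/881 = 0.5687.
SE = √(p̂(1−p̂)(1/n₁+1/n₂)) = √(0.5687·0.4313·0.0045771) = √(0.00112269) = 0.0335.
z = (0.6259 − 0.5208)/0.0335 = 0.1051/0.0335 = 3.14.
p-value = P(Z > 3.137) ≈ 0.0009. With α = 0.02, reject H₀.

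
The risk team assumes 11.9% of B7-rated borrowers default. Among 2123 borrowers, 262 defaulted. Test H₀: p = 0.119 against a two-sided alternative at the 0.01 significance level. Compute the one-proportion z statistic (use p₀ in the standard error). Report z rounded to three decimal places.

z = 0.628

p̂ = 262/2123 = 0.123410.
Standard error under H₀: √(0.119×0.881/2123) = 0.007027.
z = (0.123410 − 0.119)/0.007027 = 0.004410/0.007027 = 0.628.
p-value = 2·P(Z > 0.628) ≈ 0.5303. With α = 0.01, fail to reject H₀.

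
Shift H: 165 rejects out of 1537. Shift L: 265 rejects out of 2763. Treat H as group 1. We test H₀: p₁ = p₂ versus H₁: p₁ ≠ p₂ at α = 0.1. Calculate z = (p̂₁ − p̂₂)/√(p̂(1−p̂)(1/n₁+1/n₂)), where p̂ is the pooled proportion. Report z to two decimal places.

z = 1.20

p̂₁ = 165/1537 = 0.10735, p̂₂ = 265/2763 = 0.09591.
Pooled p̂ = (165+265)/(1537+2763) = 430/4300 = 0.10000.
SE = √(p̂(1−p̂)(1/n₁+1/n₂)) = √(0.10000·0.90000·0.00101254) = √(9.11289e-05) = 0.00955.
z = (0.10735 − 0.09591)/0.00955 = 0.01144/0.00955 = 1.20.
p-value = 2·P(Z > 1.199) ≈ 0.2307, so at α = 0.1 we fail to reject H₀.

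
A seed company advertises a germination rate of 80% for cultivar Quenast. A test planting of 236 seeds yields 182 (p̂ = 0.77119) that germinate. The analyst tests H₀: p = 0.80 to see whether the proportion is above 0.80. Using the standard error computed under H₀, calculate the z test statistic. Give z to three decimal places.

p̂ = 182/236 = 0.771186.
Under H₀, SE = √(0.8·0.2/236) = √(0.000677966) = 0.026038.
z = (0.771186 − 0.8)/0.026038 = -0.028814/0.026038 = -1.107.
p-value = P(Z > -1.107) ≈ 0.8658.

z = -1.107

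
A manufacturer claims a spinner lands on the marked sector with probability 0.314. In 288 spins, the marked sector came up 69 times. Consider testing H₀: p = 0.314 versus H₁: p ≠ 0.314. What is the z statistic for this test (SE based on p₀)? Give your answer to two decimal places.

p̂ = 69/288 = 0.23958.
SE = √(p₀(1−p₀)/n) = √(0.2154/288) = 0.02735.
z = (0.23958 − 0.314)/0.02735 = -0.07442/0.02735 = -2.72.

z = -2.72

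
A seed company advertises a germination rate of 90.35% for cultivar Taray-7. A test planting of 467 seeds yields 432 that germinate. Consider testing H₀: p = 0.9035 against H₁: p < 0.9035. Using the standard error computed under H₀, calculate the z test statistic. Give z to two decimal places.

z = 1.58

p̂ = 432/467 ≈ 0.9251.
Standard error under H₀: √(0.9035×0.0965/467) = 0.0137.
z = (0.9251 − 0.9035)/0.0137 = 0.0216/0.0137 = 1.58.
p-value = P(Z < 1.577) ≈ 0.9427.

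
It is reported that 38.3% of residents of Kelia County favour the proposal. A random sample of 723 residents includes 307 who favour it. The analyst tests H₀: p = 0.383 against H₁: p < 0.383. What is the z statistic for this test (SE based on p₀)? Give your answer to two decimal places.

p̂ = 307/723 ≈ 0.4246.
Standard error under H₀: √(0.383×0.617/723) = 0.0181.
z = (0.4246 − 0.383)/0.0181 = 0.0416/0.0181 = 2.30.

z = 2.30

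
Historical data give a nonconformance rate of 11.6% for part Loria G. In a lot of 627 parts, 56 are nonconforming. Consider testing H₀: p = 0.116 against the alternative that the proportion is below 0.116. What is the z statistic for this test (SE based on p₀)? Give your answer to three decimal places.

p̂ = 56/627 ≈ 0.08931.
Standard error under H₀: √(0.116×0.884/627) = 0.01279.
z = (0.08931 − 0.116)/0.01279 = -0.02669/0.01279 = -2.087.
p-value = P(Z < -2.087) ≈ 0.0185.

z = -2.087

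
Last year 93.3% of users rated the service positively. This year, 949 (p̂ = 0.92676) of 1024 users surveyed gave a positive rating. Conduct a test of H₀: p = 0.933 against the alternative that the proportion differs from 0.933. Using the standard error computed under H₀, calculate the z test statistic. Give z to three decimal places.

z = -0.799

p̂ = 949/1024 ≈ 0.92676.
Under H₀, SE = √(0.933·0.067/1024) = √(6.10459e-05) = 0.00781.
z = (0.92676 − 0.933)/0.00781 = -0.00624/0.00781 = -0.799.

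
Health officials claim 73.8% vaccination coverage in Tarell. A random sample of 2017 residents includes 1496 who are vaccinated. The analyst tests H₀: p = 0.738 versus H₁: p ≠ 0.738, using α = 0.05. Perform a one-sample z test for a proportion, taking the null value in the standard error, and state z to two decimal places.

z = 0.38

p̂ = 1496/2017 = 0.7417.
Under H₀, SE = √(0.738·0.262/2017) = √(9.58632e-05) = 0.0098.
z = (0.7417 − 0.738)/0.0098 = 0.0037/0.0098 = 0.38.
Two-sided p-value ≈ 2·Φ(−0.377) = 0.7058. With α = 0.05, fail to reject H₀.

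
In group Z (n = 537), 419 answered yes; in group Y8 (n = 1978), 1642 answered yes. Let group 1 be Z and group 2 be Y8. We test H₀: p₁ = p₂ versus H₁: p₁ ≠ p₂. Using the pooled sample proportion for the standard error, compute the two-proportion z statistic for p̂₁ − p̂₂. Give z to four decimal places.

p̂₁ = 419/537 = 0.780261, p̂₂ = 1642/1978 = 0.830131.
Pooled p̂ = (419+1642)/(537+1978) = 2061/2515 = 0.819483.
SE = √(0.147931 × 0.00236776) = 0.018715.
z = (0.780261 − 0.830131)/0.018715 = -0.049870/0.018715 = -2.6647.
p-value = 2·P(Z > 2.665) ≈ 0.0077.

z = -2.6647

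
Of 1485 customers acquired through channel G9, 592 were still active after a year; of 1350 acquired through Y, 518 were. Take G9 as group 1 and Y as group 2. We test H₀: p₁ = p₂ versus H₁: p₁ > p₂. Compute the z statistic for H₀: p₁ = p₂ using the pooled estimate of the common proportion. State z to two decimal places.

p̂₁ = 592/1485 = 0.39865, p̂₂ = 518/1350 = 0.38370.
Pooled p̂ = (592+518)/(1485+1350) = 1110/2835 = 0.39153.
SE = √(p̂(1−p̂)(1/n₁+1/n₂)) = √(0.39153·0.60847·0.00141414) = √(0.000336898) = 0.01835.
z = (0.39865 − 0.38370)/0.01835 = 0.01495/0.01835 = 0.81.
p-value = P(Z > 0.814) ≈ 0.2077.

z = 0.81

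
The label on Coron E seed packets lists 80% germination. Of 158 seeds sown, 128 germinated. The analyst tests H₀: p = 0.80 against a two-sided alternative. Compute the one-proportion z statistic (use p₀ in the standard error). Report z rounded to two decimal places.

z = 0.32

p̂ = 128/158 = 0.8101.
Standard error under H₀: √(0.8×0.2/158) = 0.0318.
z = (0.8101 − 0.8)/0.0318 = 0.0101/0.0318 = 0.32.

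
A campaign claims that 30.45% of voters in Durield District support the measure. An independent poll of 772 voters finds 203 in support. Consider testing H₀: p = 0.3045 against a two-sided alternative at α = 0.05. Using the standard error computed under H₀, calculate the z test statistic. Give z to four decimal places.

z = -2.5084

p̂ = 203/772 ≈ 0.262953.
SE = √(p₀(1−p₀)/n) = √(0.21178/772) = 0.016563.
z = (0.262953 − 0.3045)/0.016563 = -0.041547/0.016563 = -2.5084.
p-value = 2·P(Z > 2.508) ≈ 0.0121; since p < α = 0.05, reject H₀.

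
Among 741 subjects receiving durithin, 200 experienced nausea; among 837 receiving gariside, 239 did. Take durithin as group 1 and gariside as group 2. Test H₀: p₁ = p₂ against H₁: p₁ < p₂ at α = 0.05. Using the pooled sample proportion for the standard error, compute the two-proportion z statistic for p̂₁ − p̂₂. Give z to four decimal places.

p̂₁ = 200/741 ≈ 0.269906, p̂₂ = 239/837 ≈ 0.285544.
Pooled p̂ = (200+239)/(741+837) = 439/1578 = 0.278200.
SE = √(p̂(1−p̂)(1/n₁+1/n₂)) = √(0.278200·0.721800·0.00254427) = √(0.000510902) = 0.022603.
z = (0.269906 − 0.285544)/0.022603 = -0.015638/0.022603 = -0.6919.
p-value = P(Z < -0.692) ≈ 0.2445. With α = 0.05, fail to reject H₀.

z = -0.6919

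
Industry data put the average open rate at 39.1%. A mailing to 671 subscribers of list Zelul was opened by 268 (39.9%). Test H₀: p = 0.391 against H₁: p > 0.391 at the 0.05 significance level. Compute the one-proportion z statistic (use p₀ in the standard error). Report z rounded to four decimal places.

p̂ = 268/671 = 0.399404.
Standard error under H₀: √(0.391×0.609/671) = 0.018838.
z = (0.399404 − 0.391)/0.018838 = 0.008404/0.018838 = 0.4461.
p-value = P(Z > 0.446) ≈ 0.3278, so at α = 0.05 we fail to reject H₀.

z = 0.4461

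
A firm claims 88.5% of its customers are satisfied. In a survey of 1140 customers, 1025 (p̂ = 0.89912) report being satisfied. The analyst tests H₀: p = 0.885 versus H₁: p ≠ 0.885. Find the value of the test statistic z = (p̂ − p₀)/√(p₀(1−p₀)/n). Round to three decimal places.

z = 1.495

p̂ = 1025/1140 ≈ 0.899123.
Under H₀, SE = √(0.885·0.115/1140) = √(8.92763e-05) = 0.009449.
z = (0.899123 − 0.885)/0.009449 = 0.014123/0.009449 = 1.495.
p-value = 2·P(Z > 1.495) ≈ 0.1350.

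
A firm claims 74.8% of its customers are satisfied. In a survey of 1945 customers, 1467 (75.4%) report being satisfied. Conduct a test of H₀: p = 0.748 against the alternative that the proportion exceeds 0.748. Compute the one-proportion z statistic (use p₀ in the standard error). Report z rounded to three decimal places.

z = 0.634

p̂ = 1467/1945 ≈ 0.75424.
SE = √(p₀(1−p₀)/n) = √(0.1885/1945) = 0.00984.
z = (0.75424 − 0.748)/0.00984 = 0.00624/0.00984 = 0.634.
p-value = P(Z > 0.634) ≈ 0.2630.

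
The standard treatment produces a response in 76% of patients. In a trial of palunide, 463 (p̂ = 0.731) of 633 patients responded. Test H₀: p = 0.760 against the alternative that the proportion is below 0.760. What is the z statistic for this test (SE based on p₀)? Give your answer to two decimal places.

p̂ = 463/633 = 0.7314.
SE = √(p₀(1−p₀)/n) = √(0.1824/633) = 0.0170.
z = (0.7314 − 0.76)/0.0170 = -0.0286/0.0170 = -1.68.

z = -1.68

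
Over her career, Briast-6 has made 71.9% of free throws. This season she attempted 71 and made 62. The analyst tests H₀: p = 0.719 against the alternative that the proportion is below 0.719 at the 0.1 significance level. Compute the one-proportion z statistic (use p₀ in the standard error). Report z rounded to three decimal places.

z = 2.891

p̂ = 62/71 = 0.873239.
SE = √(p₀(1−p₀)/n) = √(0.20204/71) = 0.053344.
z = (0.873239 − 0.719)/0.053344 = 0.154239/0.053344 = 2.891.
p-value = P(Z < 2.891) ≈ 0.9981; since p > α = 0.1, fail to reject H₀.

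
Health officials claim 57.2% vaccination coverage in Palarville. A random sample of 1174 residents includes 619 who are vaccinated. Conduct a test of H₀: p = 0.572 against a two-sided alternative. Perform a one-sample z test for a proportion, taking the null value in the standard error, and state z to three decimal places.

z = -3.098

p̂ = 619/1174 ≈ 0.52726.
Under H₀, SE = √(0.572·0.428/1174) = √(0.000208532) = 0.01444.
z = (0.52726 − 0.572)/0.01444 = -0.04474/0.01444 = -3.098.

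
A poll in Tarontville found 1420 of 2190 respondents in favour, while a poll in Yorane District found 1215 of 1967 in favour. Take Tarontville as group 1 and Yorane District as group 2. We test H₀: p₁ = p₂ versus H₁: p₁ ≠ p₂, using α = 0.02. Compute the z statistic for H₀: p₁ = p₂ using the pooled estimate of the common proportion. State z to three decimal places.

p̂₁ = 1420/2190 = 0.648402, p̂₂ = 1215/1967 = 0.617692.
Pooled p̂ = (1420+1215)/(2190+1967) = 2635/4157 = 0.633871.
SE = √(p̂(1−p̂)(1/n₁+1/n₂)) = √(0.633871·0.366129·0.000965009) = √(0.000223958) = 0.014965.
z = (0.648402 − 0.617692)/0.014965 = 0.030710/0.014965 = 2.052.
Two-sided p-value ≈ 2·Φ(−2.052) = 0.0402, so at α = 0.02 we fail to reject H₀.

z = 2.052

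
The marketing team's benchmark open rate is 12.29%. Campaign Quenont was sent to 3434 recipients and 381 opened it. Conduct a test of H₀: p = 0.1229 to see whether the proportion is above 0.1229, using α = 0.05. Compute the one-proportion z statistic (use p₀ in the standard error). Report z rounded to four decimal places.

z = -2.1330

p̂ = 381/3434 ≈ 0.110949.
SE = √(p₀(1−p₀)/n) = √(0.1078/3434) = 0.005603.
z = (0.110949 − 0.1229)/0.005603 = -0.011951/0.005603 = -2.1330.
p-value = P(Z > -2.133) ≈ 0.9835. With α = 0.05, fail to reject H₀.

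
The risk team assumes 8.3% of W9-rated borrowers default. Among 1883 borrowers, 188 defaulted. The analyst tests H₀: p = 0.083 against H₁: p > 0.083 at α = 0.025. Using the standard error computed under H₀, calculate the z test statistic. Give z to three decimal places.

p̂ = 188/1883 ≈ 0.099841.
Under H₀, SE = √(0.083·0.917/1883) = √(4.04201e-05) = 0.006358.
z = (0.099841 − 0.083)/0.006358 = 0.016841/0.006358 = 2.649.
p-value = P(Z > 2.649) ≈ 0.0040; since p < α = 0.025, reject H₀.

z = 2.649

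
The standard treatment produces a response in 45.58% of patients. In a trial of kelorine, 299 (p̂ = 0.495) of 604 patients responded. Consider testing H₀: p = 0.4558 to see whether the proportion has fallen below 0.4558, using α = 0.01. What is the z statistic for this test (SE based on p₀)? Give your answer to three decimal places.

p̂ = 299/604 = 0.495033.
Standard error under H₀: √(0.4558×0.5442/604) = 0.020265.
z = (0.495033 − 0.4558)/0.020265 = 0.039233/0.020265 = 1.936.
p-value = P(Z < 1.936) ≈ 0.9736; since p > α = 0.01, fail to reject H₀.

z = 1.936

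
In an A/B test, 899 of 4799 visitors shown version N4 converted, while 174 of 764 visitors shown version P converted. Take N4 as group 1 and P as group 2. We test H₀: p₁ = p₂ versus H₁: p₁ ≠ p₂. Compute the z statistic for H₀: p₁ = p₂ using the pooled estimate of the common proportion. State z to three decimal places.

p̂₁ = 899/4799 = 0.18733, p̂₂ = 174/764 = 0.22775.
Pooled p̂ = (899+174)/(4799+764) = 1073/5563 = 0.19288.
SE = √(p̂(1−p̂)(1/n₁+1/n₂)) = √(0.19288·0.80712·0.00151728) = √(0.000236207) = 0.01537.
z = (0.18733 − 0.22775)/0.01537 = -0.04042/0.01537 = -2.630.

z = -2.630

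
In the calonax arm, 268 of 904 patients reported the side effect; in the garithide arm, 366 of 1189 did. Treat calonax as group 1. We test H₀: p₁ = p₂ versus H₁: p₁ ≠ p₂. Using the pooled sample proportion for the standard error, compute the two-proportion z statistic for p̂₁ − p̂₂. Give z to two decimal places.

z = -0.56

p̂₁ = 268/904 ≈ 0.2965, p̂₂ = 366/1189 ≈ 0.3078.
Pooled p̂ = (268+366)/(904+1189) = 634/2093 = 0.3029.
SE = √(p̂(1−p̂)(1/n₁+1/n₂)) = √(0.3029·0.6971·0.00194724) = √(0.000411173) = 0.0203.
z = (0.2965 − 0.3078)/0.0203 = -0.0113/0.0203 = -0.56.
p-value = 2·P(Z > 0.560) ≈ 0.5753.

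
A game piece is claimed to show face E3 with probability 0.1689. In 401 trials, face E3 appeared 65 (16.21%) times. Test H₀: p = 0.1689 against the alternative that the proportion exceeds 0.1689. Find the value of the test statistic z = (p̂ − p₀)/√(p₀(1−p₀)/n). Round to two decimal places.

z = -0.36

p̂ = 65/401 = 0.1621.
SE = √(p₀(1−p₀)/n) = √(0.14037/401) = 0.0187.
z = (0.1621 − 0.1689)/0.0187 = -0.0068/0.0187 = -0.36.
p-value = P(Z > -0.364) ≈ 0.6420.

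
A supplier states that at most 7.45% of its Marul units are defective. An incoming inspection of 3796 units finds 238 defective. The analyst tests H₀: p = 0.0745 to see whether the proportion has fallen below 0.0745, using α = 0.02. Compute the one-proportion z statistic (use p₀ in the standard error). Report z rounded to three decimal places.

z = -2.769

p̂ = 238/3796 = 0.062698.
Under H₀, SE = √(0.0745·0.9255/3796) = √(1.81638e-05) = 0.004262.
z = (0.062698 − 0.0745)/0.004262 = -0.011802/0.004262 = -2.769.
p-value = P(Z < -2.769) ≈ 0.0028; since p < α = 0.02, reject H₀.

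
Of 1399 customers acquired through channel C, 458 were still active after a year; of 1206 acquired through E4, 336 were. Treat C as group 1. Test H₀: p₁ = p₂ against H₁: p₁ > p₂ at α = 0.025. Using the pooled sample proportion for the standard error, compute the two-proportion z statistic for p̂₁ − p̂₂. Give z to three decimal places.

p̂₁ = 458/1399 = 0.32738, p̂₂ = 336/1206 = 0.27861.
Pooled p̂ = (458+336)/(1399+1206) = 794/2605 = 0.30480.
SE = √(p̂(1−p̂)(1/n₁+1/n₂)) = √(0.30480·0.69520·0.00154398) = √(0.000327165) = 0.01809.
z = (0.32738 − 0.27861)/0.01809 = 0.04877/0.01809 = 2.696.
p-value = P(Z > 2.696) ≈ 0.0035; since p < α = 0.025, reject H₀.

z = 2.696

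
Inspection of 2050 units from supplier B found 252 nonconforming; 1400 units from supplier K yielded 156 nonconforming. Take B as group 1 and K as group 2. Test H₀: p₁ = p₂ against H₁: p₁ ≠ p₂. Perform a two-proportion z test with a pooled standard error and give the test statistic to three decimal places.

p̂₁ = 252/2050 ≈ 0.12293, p̂₂ = 156/1400 ≈ 0.11143.
Pooled p̂ = (252+156)/(2050+1400) = 408/3450 = 0.11826.
SE = √(0.104275 × 0.00120209) = 0.01120.
z = (0.12293 − 0.11143)/0.01120 = 0.01150/0.01120 = 1.027.

z = 1.027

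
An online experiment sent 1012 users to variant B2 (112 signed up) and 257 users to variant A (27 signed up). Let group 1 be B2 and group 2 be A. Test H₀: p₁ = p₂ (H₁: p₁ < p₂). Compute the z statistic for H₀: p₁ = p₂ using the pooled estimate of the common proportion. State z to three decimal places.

z = 0.257

p̂₁ = 112/1012 ≈ 0.11067, p̂₂ = 27/257 ≈ 0.10506.
Pooled p̂ = (112+27)/(1012+257) = 139/1269 = 0.10954.
SE = √(0.0975371 × 0.00487919) = 0.02182.
z = (0.11067 − 0.10506)/0.02182 = 0.00561/0.02182 = 0.257.
p-value = P(Z < 0.257) ≈ 0.6015.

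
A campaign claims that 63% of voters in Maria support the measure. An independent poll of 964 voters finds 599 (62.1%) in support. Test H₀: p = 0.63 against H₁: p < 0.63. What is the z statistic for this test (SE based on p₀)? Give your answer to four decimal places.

p̂ = 599/964 = 0.621369.
Under H₀, SE = √(0.63·0.37/964) = √(0.000241805) = 0.015550.
z = (0.621369 − 0.63)/0.015550 = -0.008631/0.015550 = -0.5550.
p-value = P(Z < -0.555) ≈ 0.2894.

z = -0.5550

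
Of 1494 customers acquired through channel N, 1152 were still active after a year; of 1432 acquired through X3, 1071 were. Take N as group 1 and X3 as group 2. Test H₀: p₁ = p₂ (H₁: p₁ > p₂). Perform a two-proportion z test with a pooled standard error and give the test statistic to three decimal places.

z = 1.467

p̂₁ = 1152/1494 = 0.771084, p̂₂ = 1071/1432 = 0.747905.
Pooled p̂ = (1152+1071)/(1494+1432) = 2223/2926 = 0.759740.
SE = √(0.182535 × 0.00136767) = 0.015800.
z = (0.771084 − 0.747905)/0.015800 = 0.023179/0.015800 = 1.467.
p-value = P(Z > 1.467) ≈ 0.0712.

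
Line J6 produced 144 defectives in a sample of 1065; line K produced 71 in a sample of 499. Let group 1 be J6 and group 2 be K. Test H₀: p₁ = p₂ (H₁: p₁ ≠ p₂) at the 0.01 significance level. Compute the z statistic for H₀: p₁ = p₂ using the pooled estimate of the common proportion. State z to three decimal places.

z = -0.379

p̂₁ = 144/1065 ≈ 0.135211, p̂₂ = 71/499 ≈ 0.142285.
Pooled p̂ = (144+71)/(1065+499) = 215/1564 = 0.137468.
SE = √(p̂(1−p̂)(1/n₁+1/n₂)) = √(0.137468·0.862532·0.00294298) = √(0.00034895) = 0.018680.
z = (0.135211 − 0.142285)/0.018680 = -0.007074/0.018680 = -0.379.
Two-sided p-value ≈ 2·Φ(−0.379) = 0.7049, so at α = 0.01 we fail to reject H₀.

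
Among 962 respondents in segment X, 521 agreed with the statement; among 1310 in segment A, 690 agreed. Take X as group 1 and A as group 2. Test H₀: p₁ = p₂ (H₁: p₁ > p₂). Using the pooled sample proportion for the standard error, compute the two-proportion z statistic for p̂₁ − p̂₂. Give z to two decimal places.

p̂₁ = 521/962 ≈ 0.5416, p̂₂ = 690/1310 ≈ 0.5267.
Pooled p̂ = (521+690)/(962+1310) = 1211/2272 = 0.5330.
SE = √(p̂(1−p̂)(1/n₁+1/n₂)) = √(0.5330·0.4670·0.00180286) = √(0.00044875) = 0.0212.
z = (0.5416 − 0.5267)/0.0212 = 0.0149/0.0212 = 0.70.
p-value = P(Z > 0.702) ≈ 0.2415.

z = 0.70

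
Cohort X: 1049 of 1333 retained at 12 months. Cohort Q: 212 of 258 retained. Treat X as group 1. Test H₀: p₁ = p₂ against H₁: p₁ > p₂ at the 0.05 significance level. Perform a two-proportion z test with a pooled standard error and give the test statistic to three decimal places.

p̂₁ = 1049/1333 ≈ 0.78695, p̂₂ = 212/258 ≈ 0.82171.
Pooled p̂ = (1049+212)/(1333+258) = 1261/1591 = 0.79258.
SE = √(p̂(1−p̂)(1/n₁+1/n₂)) = √(0.79258·0.20742·0.00462616) = √(0.000760517) = 0.02758.
z = (0.78695 − 0.82171)/0.02758 = -0.03476/0.02758 = -1.260.
p-value = P(Z > -1.260) ≈ 0.8962; since p > α = 0.05, fail to reject H₀.

z = -1.260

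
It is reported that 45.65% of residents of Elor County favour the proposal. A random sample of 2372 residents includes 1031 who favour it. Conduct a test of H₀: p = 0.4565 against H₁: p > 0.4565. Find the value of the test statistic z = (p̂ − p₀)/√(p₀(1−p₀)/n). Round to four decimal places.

z = -2.1360

p̂ = 1031/2372 ≈ 0.4346543.
SE = √(p₀(1−p₀)/n) = √(0.24811/2372) = 0.0102273.
z = (0.4346543 − 0.4565)/0.0102273 = -0.0218457/0.0102273 = -2.1360.
p-value = P(Z > -2.136) ≈ 0.9837.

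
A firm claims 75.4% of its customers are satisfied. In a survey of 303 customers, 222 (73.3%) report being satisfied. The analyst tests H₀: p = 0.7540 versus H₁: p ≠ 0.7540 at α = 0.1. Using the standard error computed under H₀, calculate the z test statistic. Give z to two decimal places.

z = -0.86

p̂ = 222/303 = 0.7327.
Standard error under H₀: √(0.754×0.246/303) = 0.0247.
z = (0.7327 − 0.754)/0.0247 = -0.0213/0.0247 = -0.86.
p-value = 2·P(Z > 0.862) ≈ 0.3887. With α = 0.1, fail to reject H₀.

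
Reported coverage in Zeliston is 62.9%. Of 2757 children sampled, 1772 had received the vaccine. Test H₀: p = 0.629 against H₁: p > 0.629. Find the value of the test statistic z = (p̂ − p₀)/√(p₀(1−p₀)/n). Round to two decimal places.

z = 1.49

p̂ = 1772/2757 = 0.6427.
Standard error under H₀: √(0.629×0.371/2757) = 0.0092.
z = (0.6427 − 0.629)/0.0092 = 0.0137/0.0092 = 1.49.
p-value = P(Z > 1.492) ≈ 0.0678.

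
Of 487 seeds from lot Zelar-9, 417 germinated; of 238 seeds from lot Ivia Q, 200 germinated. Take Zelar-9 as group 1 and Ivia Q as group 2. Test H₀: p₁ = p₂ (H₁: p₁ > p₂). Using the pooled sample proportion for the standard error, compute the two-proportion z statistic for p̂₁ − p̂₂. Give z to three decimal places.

p̂₁ = 417/487 ≈ 0.856263, p̂₂ = 200/238 ≈ 0.840336.
Pooled p̂ = (417+200)/(487+238) = 617/725 = 0.851034.
SE = √(p̂(1−p̂)(1/n₁+1/n₂)) = √(0.851034·0.148966·0.00625507) = √(0.000792985) = 0.028160.
z = (0.856263 − 0.840336)/0.028160 = 0.015927/0.028160 = 0.566.
p-value = P(Z > 0.566) ≈ 0.2858.

z = 0.566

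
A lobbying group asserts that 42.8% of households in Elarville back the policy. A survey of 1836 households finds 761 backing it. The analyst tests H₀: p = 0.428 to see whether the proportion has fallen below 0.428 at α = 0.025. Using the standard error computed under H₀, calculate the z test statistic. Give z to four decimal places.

z = -1.1701

p̂ = 761/1836 ≈ 0.4144880.
SE = √(p₀(1−p₀)/n) = √(0.24482/1836) = 0.0115474.
z = (0.4144880 − 0.428)/0.0115474 = -0.0135120/0.0115474 = -1.1701.
p-value = P(Z < -1.170) ≈ 0.1210; since p > α = 0.025, fail to reject H₀.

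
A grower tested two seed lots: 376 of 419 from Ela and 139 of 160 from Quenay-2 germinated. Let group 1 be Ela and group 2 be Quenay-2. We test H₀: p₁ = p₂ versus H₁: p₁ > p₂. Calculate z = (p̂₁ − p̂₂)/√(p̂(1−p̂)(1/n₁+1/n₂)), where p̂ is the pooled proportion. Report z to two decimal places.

z = 0.98

p̂₁ = 376/419 ≈ 0.8974, p̂₂ = 139/160 ≈ 0.8688.
Pooled p̂ = (376+139)/(419+160) = 515/579 = 0.8895.
SE = √(0.0983173 × 0.00863663) = 0.0291.
z = (0.8974 − 0.8688)/0.0291 = 0.0286/0.0291 = 0.98.
p-value = P(Z > 0.982) ≈ 0.1630.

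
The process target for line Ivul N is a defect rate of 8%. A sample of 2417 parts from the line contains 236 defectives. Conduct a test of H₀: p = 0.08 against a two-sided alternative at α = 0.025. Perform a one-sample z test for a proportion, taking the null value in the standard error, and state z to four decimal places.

p̂ = 236/2417 = 0.0976417.
SE = √(p₀(1−p₀)/n) = √(0.0736/2417) = 0.0055182.
z = (0.0976417 − 0.08)/0.0055182 = 0.0176417/0.0055182 = 3.1970.
Two-sided p-value ≈ 2·Φ(−3.197) = 0.0014. With α = 0.025, reject H₀.

z = 3.1970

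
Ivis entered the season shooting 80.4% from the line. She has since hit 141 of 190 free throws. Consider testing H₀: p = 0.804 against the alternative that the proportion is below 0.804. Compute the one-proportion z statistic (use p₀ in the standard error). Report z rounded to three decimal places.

z = -2.149

p̂ = 141/190 = 0.74211.
SE = √(p₀(1−p₀)/n) = √(0.15758/190) = 0.02880.
z = (0.74211 − 0.804)/0.02880 = -0.06189/0.02880 = -2.149.
p-value = P(Z < -2.149) ≈ 0.0158.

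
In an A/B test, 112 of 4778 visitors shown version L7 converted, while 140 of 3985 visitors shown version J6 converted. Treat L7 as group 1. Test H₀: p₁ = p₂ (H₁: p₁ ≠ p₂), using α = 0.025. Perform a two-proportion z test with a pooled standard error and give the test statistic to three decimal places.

p̂₁ = 112/4778 = 0.023441, p̂₂ = 140/3985 = 0.035132.
Pooled p̂ = (112+140)/(4778+3985) = 252/8763 = 0.028757.
SE = √(p̂(1−p̂)(1/n₁+1/n₂)) = √(0.028757·0.971243·0.000460234) = √(1.28545e-05) = 0.003585.
z = (0.023441 − 0.035132)/0.003585 = -0.011691/0.003585 = -3.261.
Two-sided p-value ≈ 2·Φ(−3.261) = 0.0011, so at α = 0.025 we reject H₀.

z = -3.261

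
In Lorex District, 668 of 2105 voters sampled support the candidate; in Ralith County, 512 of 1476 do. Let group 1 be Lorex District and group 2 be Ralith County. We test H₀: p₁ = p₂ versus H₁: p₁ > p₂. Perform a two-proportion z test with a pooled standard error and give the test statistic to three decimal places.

z = -1.851

p̂₁ = 668/2105 = 0.31734, p̂₂ = 512/1476 = 0.34688.
Pooled p̂ = (668+512)/(2105+1476) = 1180/3581 = 0.32952.
SE = √(0.220936 × 0.00115257) = 0.01596.
z = (0.31734 − 0.34688)/0.01596 = -0.02954/0.01596 = -1.851.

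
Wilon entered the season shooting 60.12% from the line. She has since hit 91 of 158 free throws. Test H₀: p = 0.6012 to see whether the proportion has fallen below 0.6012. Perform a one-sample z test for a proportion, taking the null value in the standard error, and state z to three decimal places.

p̂ = 91/158 = 0.57595.
Under H₀, SE = √(0.6012·0.3988/158) = √(0.00151746) = 0.03895.
z = (0.57595 − 0.6012)/0.03895 = -0.02525/0.03895 = -0.648.
p-value = P(Z < -0.648) ≈ 0.2584.

z = -0.648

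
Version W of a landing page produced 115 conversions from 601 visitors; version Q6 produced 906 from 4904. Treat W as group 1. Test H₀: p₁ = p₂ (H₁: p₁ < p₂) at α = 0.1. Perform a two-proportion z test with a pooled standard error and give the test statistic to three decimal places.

p̂₁ = 115/601 ≈ 0.19135, p̂₂ = 906/4904 ≈ 0.18475.
Pooled p̂ = (115+906)/(601+4904) = 1021/5505 = 0.18547.
SE = √(0.151069 × 0.00186781) = 0.01680.
z = (0.19135 − 0.18475)/0.01680 = 0.00660/0.01680 = 0.393.
p-value = P(Z < 0.393) ≈ 0.6528, so at α = 0.1 we fail to reject H₀.

z = 0.393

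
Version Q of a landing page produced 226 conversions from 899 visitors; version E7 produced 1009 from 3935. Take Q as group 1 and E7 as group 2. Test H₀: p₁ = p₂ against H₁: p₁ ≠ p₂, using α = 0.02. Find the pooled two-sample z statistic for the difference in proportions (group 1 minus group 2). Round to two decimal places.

z = -0.31

p̂₁ = 226/899 = 0.2514, p̂₂ = 1009/3935 = 0.2564.
Pooled p̂ = (226+1009)/(899+3935) = 1235/4834 = 0.2555.
SE = √(0.190211 × 0.00136648) = 0.0161.
z = (0.2514 − 0.2564)/0.0161 = -0.0050/0.0161 = -0.31.
Two-sided p-value ≈ 2·Φ(−0.312) = 0.7552. With α = 0.02, fail to reject H₀.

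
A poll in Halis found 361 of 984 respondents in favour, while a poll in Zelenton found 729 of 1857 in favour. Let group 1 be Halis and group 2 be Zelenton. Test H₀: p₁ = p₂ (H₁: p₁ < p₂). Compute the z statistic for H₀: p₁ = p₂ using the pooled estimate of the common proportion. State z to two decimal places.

p̂₁ = 361/984 = 0.3669, p̂₂ = 729/1857 = 0.3926.
Pooled p̂ = (361+729)/(984+1857) = 1090/2841 = 0.3837.
SE = √(p̂(1−p̂)(1/n₁+1/n₂)) = √(0.3837·0.6163·0.00155476) = √(0.00036765) = 0.0192.
z = (0.3669 − 0.3926)/0.0192 = -0.0257/0.0192 = -1.34.

z = -1.34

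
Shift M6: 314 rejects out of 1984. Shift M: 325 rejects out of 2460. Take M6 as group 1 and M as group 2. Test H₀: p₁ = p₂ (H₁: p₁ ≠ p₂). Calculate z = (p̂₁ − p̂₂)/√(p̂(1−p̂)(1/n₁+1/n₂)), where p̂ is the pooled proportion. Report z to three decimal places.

p̂₁ = 314/1984 ≈ 0.15827, p̂₂ = 325/2460 ≈ 0.13211.
Pooled p̂ = (314+325)/(1984+2460) = 639/4444 = 0.14379.
SE = √(p̂(1−p̂)(1/n₁+1/n₂)) = √(0.14379·0.85621·0.000910536) = √(0.0001121) = 0.01059.
z = (0.15827 − 0.13211)/0.01059 = 0.02616/0.01059 = 2.470.

z = 2.470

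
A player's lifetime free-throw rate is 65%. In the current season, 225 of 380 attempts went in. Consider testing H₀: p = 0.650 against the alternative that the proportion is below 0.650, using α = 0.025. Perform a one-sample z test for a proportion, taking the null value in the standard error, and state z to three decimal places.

p̂ = 225/380 ≈ 0.59211.
Under H₀, SE = √(0.65·0.35/380) = √(0.000598684) = 0.02447.
z = (0.59211 − 0.65)/0.02447 = -0.05789/0.02447 = -2.366.
p-value = P(Z < -2.366) ≈ 0.0090; since p < α = 0.025, reject H₀.

z = -2.366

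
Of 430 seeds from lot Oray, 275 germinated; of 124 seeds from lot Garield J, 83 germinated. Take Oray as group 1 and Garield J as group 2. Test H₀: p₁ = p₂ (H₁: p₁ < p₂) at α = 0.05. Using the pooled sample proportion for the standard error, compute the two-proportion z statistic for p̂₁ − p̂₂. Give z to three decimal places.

p̂₁ = 275/430 = 0.63953, p̂₂ = 83/124 = 0.66935.
Pooled p̂ = (275+83)/(430+124) = 358/554 = 0.64621.
SE = √(p̂(1−p̂)(1/n₁+1/n₂)) = √(0.64621·0.35379·0.0103901) = √(0.00237541) = 0.04874.
z = (0.63953 − 0.66935)/0.04874 = -0.02982/0.04874 = -0.612.
p-value = P(Z < -0.612) ≈ 0.2703; since p > α = 0.05, fail to reject H₀.

z = -0.612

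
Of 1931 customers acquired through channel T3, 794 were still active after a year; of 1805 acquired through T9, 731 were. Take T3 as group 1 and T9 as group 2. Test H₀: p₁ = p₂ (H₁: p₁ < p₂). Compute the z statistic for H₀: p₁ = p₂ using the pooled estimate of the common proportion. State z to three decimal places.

p̂₁ = 794/1931 ≈ 0.41119, p̂₂ = 731/1805 ≈ 0.40499.
Pooled p̂ = (794+731)/(1931+1805) = 1525/3736 = 0.40819.
SE = √(0.241571 × 0.00107188) = 0.01609.
z = (0.41119 − 0.40499)/0.01609 = 0.00620/0.01609 = 0.385.
p-value = P(Z < 0.385) ≈ 0.6500.

z = 0.385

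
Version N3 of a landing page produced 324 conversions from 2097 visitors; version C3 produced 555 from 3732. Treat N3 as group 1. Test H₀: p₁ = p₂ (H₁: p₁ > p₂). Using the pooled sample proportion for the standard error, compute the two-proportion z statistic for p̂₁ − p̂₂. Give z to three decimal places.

p̂₁ = 324/2097 ≈ 0.154506, p̂₂ = 555/3732 ≈ 0.148714.
Pooled p̂ = (324+555)/(2097+3732) = 879/5829 = 0.150798.
SE = √(p̂(1−p̂)(1/n₁+1/n₂)) = √(0.150798·0.849202·0.000744825) = √(9.53806e-05) = 0.009766.
z = (0.154506 − 0.148714)/0.009766 = 0.005792/0.009766 = 0.593.
p-value = P(Z > 0.593) ≈ 0.2765.

z = 0.593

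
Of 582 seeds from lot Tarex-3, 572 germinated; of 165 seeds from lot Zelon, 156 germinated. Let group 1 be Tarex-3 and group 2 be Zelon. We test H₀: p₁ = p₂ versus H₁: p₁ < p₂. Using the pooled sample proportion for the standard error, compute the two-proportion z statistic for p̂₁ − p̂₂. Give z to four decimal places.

p̂₁ = 572/582 = 0.982818, p̂₂ = 156/165 = 0.945455.
Pooled p̂ = (572+156)/(582+165) = 728/747 = 0.974565.
SE = √(0.0247881 × 0.00777882) = 0.013886.
z = (0.982818 − 0.945455)/0.013886 = 0.037363/0.013886 = 2.6907.

z = 2.6907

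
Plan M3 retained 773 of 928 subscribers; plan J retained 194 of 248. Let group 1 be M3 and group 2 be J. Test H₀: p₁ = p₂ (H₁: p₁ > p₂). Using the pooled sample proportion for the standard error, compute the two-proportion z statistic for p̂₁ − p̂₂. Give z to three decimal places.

p̂₁ = 773/928 ≈ 0.832974, p̂₂ = 194/248 ≈ 0.782258.
Pooled p̂ = (773+194)/(928+248) = 967/1176 = 0.822279.
SE = √(p̂(1−p̂)(1/n₁+1/n₂)) = √(0.822279·0.177721·0.00510984) = √(0.000746734) = 0.027326.
z = (0.832974 − 0.782258)/0.027326 = 0.050716/0.027326 = 1.856.

z = 1.856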